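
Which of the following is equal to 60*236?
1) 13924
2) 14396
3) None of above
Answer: 3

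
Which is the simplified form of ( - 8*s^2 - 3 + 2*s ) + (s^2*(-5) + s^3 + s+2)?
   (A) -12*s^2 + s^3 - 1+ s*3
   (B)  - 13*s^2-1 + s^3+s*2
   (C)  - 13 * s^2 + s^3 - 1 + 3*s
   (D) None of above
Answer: C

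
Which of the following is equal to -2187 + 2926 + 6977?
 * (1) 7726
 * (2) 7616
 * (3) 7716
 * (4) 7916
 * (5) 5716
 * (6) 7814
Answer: 3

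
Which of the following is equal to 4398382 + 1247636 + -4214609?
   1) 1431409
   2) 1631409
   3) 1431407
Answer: 1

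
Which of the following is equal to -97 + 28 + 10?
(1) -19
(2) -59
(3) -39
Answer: 2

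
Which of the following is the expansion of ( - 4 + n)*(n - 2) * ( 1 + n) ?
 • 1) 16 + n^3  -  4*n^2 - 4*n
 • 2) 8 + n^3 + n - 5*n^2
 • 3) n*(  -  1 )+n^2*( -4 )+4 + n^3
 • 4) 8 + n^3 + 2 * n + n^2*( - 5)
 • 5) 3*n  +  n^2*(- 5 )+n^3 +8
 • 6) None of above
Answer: 4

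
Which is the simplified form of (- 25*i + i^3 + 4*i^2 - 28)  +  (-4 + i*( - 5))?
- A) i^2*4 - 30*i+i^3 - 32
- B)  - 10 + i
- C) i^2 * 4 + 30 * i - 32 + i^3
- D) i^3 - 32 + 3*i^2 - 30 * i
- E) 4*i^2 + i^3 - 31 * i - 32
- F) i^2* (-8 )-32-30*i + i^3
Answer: A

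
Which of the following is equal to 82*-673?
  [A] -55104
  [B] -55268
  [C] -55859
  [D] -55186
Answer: D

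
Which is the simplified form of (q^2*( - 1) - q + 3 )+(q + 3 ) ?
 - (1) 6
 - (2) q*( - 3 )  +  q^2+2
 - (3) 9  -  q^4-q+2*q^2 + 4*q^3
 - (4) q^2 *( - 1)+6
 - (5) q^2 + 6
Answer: 4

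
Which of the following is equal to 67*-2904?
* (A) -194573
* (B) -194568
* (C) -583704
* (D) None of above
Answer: B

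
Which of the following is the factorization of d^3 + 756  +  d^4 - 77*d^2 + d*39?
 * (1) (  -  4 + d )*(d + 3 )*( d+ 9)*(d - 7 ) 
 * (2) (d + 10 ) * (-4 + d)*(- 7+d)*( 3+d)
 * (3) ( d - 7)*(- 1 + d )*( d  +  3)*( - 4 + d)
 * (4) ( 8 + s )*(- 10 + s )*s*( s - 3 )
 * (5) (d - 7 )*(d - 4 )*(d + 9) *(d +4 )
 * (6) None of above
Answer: 1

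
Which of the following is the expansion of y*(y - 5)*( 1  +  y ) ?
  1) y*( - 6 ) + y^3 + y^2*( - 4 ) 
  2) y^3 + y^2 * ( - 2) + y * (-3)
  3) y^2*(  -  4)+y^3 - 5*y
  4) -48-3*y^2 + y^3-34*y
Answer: 3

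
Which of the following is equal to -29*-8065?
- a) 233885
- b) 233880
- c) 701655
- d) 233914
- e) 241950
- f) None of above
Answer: a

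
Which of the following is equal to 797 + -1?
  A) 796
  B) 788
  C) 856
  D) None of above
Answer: A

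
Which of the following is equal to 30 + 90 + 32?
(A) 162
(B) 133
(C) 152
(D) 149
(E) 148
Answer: C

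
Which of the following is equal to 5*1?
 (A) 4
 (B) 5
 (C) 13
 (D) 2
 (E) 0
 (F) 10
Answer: B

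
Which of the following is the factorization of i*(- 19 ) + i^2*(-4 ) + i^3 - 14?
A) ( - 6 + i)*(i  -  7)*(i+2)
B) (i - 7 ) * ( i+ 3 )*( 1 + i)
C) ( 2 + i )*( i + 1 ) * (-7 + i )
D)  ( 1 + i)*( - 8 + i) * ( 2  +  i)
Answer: C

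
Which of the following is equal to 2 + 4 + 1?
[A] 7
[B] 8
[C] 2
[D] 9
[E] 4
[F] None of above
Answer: A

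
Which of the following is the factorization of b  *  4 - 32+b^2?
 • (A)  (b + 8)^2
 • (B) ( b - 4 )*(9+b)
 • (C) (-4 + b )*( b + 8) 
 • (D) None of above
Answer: C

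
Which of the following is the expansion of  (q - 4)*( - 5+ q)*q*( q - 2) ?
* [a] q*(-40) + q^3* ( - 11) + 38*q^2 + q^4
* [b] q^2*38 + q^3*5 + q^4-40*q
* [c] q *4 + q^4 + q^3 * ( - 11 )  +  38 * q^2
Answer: a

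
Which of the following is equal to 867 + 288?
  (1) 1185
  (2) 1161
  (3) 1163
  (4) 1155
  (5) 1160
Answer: 4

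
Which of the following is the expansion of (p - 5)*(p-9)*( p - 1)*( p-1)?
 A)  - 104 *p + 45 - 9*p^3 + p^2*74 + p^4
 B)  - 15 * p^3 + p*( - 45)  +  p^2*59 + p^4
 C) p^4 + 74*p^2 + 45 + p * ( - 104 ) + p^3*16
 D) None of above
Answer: D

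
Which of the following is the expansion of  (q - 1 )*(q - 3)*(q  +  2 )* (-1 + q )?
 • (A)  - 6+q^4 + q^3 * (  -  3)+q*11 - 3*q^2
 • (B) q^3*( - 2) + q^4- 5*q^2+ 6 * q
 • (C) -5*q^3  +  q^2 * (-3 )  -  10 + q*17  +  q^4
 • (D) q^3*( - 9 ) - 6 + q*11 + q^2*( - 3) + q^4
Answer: A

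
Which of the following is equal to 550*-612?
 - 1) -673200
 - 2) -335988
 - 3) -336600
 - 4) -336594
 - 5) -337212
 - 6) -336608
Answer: 3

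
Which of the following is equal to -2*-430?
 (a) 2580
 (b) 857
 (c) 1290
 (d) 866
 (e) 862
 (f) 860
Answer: f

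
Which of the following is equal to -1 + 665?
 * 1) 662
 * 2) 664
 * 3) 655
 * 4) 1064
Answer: 2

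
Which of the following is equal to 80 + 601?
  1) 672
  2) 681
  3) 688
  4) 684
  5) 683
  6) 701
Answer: 2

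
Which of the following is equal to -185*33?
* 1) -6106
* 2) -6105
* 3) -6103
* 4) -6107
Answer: 2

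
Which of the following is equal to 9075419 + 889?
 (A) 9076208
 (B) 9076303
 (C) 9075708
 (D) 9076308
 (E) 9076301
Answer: D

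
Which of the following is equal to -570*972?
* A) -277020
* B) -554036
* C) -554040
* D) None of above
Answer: C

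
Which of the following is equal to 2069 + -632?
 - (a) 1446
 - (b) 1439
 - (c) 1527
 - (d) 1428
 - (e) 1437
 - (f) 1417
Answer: e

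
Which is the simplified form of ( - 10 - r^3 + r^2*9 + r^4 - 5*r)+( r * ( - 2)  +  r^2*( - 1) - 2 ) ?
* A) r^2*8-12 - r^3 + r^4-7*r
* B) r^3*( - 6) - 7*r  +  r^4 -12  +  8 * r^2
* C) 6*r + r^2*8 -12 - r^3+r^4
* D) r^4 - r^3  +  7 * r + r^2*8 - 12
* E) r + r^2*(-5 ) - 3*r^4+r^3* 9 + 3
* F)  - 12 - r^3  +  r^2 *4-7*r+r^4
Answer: A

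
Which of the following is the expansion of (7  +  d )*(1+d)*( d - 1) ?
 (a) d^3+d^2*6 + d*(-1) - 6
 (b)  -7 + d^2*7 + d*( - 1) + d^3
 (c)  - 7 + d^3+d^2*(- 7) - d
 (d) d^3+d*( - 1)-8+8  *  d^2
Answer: b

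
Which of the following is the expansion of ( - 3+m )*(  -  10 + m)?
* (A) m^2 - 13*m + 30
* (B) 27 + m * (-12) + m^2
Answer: A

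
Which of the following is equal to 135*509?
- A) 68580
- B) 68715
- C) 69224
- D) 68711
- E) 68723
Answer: B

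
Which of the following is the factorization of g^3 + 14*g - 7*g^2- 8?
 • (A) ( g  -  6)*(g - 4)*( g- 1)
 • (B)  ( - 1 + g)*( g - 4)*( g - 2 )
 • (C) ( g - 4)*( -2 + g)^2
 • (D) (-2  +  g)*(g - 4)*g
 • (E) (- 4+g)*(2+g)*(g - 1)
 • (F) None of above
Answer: B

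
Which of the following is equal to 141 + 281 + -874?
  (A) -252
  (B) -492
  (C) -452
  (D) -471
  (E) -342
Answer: C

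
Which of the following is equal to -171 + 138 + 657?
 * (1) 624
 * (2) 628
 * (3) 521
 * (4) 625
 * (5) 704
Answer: 1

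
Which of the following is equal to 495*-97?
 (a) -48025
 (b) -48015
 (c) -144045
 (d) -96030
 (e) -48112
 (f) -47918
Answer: b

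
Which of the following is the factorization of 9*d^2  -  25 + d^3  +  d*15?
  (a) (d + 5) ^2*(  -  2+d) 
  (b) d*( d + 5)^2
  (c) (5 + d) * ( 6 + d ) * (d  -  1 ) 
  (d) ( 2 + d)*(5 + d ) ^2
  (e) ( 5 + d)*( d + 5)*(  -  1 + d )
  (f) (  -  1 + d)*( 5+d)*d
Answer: e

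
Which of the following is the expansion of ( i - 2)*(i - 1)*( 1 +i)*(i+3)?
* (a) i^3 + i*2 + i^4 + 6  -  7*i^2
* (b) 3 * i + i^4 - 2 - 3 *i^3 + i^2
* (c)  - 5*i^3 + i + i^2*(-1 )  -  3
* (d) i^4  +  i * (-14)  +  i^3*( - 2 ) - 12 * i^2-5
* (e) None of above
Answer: e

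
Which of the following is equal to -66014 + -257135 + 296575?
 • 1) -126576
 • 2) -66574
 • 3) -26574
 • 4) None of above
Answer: 3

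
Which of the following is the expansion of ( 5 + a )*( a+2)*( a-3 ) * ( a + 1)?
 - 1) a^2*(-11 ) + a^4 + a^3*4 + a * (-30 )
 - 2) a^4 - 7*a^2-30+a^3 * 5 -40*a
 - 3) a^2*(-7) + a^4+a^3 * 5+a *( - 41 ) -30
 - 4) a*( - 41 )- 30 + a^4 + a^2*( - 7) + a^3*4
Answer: 3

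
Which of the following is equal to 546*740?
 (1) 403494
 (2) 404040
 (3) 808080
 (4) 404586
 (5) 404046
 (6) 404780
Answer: 2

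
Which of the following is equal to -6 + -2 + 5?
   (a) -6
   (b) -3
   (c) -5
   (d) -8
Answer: b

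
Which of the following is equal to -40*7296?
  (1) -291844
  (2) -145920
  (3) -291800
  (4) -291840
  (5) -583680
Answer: 4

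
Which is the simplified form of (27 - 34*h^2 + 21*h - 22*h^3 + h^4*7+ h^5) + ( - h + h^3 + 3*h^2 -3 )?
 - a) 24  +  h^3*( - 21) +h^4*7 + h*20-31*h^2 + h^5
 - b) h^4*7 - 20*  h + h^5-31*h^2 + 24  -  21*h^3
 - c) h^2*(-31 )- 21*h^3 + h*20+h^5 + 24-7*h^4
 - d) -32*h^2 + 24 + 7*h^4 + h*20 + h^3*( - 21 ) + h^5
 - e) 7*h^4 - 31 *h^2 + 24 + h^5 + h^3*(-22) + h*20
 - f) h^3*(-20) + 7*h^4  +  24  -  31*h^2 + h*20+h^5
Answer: a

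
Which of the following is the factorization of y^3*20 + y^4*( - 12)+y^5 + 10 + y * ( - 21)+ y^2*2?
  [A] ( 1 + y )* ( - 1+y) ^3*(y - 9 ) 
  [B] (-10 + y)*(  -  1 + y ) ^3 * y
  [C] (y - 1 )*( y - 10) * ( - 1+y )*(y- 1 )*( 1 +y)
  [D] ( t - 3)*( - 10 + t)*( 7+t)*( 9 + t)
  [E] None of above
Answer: C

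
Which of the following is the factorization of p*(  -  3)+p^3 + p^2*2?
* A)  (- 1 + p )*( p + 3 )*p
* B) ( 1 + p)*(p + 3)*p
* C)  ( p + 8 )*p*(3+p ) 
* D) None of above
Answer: A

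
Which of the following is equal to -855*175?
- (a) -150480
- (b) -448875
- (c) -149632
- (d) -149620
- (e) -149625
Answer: e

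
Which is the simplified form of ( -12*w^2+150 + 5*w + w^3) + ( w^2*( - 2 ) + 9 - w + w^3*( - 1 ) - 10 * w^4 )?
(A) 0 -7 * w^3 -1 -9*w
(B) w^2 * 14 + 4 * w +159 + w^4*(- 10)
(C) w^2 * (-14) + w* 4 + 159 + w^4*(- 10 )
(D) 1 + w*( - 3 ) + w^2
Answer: C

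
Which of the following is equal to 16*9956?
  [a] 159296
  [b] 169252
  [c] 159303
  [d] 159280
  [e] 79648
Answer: a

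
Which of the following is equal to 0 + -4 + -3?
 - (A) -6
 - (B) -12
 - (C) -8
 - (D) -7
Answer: D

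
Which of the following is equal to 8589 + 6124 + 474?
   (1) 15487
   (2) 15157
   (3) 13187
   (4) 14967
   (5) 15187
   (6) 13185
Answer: 5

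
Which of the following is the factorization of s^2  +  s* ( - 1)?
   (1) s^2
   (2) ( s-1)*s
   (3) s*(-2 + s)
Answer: 2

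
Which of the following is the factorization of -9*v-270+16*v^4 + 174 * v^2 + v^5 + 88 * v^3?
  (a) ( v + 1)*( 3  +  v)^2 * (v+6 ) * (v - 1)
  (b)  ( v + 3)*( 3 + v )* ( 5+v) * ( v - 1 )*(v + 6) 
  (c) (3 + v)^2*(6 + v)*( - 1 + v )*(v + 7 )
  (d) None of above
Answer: b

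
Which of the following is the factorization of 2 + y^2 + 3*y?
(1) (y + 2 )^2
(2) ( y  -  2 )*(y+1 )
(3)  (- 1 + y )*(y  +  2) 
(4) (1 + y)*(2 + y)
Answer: 4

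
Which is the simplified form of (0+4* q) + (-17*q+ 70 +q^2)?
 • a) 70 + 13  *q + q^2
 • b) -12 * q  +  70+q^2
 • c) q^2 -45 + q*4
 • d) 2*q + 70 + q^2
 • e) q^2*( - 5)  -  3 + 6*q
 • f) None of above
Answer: f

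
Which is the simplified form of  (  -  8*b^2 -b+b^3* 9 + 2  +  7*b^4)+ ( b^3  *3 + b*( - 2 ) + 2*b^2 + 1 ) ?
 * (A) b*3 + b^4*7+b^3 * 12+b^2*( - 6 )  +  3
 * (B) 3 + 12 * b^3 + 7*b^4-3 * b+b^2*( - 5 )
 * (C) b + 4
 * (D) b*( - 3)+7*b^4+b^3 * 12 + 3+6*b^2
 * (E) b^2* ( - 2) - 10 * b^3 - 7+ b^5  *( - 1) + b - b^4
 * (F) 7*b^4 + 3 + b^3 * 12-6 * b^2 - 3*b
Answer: F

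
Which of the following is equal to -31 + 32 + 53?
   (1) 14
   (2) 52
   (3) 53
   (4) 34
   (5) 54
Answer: 5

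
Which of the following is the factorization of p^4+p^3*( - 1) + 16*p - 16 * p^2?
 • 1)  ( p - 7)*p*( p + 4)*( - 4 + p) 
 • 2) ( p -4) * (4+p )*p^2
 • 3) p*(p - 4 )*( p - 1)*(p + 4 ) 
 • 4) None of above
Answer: 3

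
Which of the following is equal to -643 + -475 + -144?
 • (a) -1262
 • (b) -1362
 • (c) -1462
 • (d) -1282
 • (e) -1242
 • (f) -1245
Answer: a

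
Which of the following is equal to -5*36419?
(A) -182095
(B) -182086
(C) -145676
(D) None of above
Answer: A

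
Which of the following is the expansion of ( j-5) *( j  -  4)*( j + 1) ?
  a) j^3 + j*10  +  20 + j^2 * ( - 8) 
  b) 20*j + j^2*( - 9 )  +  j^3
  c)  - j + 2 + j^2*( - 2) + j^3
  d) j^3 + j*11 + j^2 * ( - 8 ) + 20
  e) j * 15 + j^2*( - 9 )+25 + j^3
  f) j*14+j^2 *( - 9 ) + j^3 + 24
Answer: d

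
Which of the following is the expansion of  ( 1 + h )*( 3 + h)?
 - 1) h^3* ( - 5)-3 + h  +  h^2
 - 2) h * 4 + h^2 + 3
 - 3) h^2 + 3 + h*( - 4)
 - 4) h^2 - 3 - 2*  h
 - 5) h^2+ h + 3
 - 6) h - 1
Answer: 2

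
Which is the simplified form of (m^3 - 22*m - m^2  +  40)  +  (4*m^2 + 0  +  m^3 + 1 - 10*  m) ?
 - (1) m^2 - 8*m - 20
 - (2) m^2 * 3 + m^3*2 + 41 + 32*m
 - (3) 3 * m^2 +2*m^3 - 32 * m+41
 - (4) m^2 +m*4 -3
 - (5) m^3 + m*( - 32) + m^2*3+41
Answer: 3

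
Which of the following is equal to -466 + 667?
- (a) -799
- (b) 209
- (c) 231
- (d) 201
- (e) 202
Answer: d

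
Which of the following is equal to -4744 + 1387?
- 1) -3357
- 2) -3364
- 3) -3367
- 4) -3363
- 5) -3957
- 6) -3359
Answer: 1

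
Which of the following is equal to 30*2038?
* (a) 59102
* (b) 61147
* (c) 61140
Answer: c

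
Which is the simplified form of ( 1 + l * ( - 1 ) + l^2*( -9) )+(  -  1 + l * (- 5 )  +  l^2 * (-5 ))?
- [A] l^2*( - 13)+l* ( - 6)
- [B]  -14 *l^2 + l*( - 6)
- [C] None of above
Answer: B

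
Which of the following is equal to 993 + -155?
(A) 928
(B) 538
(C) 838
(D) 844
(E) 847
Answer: C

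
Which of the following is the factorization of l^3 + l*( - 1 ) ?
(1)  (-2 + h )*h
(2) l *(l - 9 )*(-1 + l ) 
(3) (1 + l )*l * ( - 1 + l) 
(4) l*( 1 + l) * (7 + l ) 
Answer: 3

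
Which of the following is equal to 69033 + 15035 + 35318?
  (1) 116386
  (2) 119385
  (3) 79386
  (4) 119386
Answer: 4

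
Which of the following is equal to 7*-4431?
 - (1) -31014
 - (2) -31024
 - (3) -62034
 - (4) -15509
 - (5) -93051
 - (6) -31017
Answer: 6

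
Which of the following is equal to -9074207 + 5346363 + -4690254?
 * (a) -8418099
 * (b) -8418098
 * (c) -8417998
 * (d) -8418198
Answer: b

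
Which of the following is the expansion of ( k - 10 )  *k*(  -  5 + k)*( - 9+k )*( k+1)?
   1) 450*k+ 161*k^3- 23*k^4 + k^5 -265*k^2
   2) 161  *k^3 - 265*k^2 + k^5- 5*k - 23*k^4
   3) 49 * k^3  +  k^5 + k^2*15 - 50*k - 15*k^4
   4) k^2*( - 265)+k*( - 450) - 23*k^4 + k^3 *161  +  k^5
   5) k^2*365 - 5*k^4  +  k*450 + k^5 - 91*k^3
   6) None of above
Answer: 4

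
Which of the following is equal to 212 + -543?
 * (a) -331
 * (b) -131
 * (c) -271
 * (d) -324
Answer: a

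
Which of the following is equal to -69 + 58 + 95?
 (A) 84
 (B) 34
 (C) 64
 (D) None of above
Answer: A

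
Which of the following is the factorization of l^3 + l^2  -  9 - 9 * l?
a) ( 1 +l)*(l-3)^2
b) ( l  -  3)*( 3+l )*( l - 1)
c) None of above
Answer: c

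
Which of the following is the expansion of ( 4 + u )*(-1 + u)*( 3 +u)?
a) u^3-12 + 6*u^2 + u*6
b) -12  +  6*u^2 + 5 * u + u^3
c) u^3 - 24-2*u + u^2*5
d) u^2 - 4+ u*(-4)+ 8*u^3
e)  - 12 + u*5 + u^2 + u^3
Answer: b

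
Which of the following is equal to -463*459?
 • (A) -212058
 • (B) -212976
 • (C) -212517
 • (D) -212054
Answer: C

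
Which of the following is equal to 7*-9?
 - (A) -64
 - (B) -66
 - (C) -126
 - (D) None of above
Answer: D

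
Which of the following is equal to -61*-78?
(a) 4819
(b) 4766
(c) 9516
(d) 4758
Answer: d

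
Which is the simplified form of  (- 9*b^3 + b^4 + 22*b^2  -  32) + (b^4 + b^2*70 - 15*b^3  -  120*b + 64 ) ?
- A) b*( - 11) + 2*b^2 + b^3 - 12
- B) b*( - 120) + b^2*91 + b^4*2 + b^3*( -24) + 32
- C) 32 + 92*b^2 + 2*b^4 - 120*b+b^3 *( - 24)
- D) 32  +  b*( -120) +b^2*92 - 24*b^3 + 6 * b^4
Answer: C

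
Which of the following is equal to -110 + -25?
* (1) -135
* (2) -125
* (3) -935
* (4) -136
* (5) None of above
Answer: 1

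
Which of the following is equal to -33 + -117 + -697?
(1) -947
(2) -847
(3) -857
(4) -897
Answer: 2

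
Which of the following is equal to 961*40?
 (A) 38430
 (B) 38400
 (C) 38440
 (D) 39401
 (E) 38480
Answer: C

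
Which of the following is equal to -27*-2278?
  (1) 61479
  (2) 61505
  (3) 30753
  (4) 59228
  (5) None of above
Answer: 5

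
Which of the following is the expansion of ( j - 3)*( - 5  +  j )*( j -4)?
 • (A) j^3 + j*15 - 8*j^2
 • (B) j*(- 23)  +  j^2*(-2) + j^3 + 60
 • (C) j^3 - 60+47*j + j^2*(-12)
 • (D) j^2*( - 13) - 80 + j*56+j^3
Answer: C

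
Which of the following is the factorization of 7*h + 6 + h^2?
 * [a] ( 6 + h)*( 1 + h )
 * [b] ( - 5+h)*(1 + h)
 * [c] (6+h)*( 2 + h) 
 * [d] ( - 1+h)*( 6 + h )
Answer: a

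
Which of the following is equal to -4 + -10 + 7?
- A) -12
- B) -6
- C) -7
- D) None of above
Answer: C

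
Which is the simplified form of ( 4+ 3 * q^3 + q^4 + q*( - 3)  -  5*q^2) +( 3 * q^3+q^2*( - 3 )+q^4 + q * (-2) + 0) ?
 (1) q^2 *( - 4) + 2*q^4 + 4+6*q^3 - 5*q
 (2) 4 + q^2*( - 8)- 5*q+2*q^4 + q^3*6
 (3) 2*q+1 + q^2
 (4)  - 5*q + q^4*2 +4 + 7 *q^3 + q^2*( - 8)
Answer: 2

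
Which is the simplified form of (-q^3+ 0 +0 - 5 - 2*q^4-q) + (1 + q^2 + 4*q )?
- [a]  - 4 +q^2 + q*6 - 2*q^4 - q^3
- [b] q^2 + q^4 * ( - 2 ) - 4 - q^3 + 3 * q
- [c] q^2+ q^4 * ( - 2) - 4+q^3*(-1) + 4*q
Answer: b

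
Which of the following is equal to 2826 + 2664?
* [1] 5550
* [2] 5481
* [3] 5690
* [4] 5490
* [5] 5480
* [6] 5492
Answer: 4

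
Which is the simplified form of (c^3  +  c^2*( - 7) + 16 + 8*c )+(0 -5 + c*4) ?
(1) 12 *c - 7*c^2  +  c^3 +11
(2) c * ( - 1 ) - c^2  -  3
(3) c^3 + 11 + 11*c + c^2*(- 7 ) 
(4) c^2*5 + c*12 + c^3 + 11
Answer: 1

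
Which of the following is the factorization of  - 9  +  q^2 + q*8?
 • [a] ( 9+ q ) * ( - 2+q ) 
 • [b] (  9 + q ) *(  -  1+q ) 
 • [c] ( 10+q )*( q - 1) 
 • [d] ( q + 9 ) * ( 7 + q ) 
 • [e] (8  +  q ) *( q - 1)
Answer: b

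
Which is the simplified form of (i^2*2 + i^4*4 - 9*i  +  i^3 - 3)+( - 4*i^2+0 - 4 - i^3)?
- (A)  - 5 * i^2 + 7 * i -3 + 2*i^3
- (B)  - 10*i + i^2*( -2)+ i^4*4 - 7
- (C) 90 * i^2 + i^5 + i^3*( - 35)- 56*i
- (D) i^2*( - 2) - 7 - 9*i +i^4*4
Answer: D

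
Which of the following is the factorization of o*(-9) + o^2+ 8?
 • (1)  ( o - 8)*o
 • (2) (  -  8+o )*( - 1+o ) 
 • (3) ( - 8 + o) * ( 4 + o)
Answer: 2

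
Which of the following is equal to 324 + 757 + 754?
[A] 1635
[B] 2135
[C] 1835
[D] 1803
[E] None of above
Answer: C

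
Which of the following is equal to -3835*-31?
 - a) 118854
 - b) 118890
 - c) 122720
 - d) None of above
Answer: d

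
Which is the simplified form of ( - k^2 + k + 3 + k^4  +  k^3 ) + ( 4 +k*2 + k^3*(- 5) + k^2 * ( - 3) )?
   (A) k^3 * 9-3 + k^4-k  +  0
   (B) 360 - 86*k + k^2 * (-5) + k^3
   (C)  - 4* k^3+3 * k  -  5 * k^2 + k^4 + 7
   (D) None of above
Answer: D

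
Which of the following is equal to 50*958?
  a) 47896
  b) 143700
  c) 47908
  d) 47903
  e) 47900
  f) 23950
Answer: e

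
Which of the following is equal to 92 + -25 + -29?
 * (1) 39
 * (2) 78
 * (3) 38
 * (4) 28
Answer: 3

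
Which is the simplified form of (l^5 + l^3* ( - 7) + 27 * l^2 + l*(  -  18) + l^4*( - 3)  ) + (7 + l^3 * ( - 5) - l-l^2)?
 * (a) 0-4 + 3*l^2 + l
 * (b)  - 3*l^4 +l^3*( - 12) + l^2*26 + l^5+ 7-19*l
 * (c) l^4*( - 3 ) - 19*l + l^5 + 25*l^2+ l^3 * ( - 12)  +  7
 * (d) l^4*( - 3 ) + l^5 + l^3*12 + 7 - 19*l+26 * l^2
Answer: b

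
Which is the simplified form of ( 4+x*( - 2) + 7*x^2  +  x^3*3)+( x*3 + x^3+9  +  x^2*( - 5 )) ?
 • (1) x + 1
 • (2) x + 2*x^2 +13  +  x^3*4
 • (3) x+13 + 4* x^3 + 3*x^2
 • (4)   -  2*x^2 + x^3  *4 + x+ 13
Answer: 2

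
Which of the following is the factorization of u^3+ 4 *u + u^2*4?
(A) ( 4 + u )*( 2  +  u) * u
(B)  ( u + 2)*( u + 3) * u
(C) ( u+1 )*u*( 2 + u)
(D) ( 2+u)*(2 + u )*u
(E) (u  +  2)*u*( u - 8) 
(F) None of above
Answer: D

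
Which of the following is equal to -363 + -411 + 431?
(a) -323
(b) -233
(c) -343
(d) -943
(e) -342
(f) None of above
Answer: c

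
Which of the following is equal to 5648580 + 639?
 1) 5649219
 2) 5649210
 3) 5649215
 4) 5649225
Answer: 1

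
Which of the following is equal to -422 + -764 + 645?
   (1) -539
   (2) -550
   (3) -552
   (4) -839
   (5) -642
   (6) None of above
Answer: 6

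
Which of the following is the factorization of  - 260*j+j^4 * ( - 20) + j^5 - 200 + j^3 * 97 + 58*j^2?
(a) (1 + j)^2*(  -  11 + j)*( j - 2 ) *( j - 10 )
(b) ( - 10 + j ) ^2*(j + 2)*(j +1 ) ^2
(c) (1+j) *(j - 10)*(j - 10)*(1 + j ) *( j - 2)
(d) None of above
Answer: c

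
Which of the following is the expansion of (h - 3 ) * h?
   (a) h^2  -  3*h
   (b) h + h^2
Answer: a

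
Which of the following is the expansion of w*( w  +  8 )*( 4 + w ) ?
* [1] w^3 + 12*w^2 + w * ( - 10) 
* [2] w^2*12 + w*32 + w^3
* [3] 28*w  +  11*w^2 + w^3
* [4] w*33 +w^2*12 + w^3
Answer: 2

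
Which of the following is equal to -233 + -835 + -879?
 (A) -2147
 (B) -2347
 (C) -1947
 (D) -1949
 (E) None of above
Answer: C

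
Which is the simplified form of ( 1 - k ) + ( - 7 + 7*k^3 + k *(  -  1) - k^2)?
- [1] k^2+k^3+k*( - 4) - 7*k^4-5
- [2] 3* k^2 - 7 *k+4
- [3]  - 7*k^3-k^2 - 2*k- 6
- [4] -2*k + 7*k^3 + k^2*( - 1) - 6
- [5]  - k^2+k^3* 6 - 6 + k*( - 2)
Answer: 4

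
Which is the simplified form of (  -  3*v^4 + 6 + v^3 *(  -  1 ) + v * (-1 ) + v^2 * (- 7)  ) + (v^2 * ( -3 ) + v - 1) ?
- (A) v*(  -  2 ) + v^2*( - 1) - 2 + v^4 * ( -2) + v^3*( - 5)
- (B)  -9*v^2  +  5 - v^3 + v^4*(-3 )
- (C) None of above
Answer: C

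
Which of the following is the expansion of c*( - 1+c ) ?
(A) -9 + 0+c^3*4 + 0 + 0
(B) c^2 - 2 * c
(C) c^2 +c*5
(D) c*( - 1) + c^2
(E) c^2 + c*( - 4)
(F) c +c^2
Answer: D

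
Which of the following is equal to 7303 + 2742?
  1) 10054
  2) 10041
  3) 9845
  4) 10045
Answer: 4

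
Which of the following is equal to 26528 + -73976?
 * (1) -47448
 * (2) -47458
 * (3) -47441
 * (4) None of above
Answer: 1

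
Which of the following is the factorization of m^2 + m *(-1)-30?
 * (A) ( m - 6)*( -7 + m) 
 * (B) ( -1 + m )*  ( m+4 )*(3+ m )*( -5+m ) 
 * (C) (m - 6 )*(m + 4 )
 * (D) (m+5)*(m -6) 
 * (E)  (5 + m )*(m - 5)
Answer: D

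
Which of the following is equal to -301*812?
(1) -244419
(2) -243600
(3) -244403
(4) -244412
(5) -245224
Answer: 4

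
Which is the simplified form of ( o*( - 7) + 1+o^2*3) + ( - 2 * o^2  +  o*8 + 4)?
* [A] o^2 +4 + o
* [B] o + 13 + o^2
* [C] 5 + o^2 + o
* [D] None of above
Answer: C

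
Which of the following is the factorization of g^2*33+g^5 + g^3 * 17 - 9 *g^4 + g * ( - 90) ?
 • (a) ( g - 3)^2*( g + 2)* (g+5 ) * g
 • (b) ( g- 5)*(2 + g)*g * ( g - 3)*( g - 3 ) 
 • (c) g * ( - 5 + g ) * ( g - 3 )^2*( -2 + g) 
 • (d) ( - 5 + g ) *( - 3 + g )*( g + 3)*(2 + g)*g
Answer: b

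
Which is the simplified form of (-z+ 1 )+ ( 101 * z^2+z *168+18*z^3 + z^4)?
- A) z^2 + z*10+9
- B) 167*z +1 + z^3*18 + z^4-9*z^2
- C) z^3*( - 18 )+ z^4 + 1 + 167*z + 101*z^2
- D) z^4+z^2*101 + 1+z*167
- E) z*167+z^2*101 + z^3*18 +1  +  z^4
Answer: E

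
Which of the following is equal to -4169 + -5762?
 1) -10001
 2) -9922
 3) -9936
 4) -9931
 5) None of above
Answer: 4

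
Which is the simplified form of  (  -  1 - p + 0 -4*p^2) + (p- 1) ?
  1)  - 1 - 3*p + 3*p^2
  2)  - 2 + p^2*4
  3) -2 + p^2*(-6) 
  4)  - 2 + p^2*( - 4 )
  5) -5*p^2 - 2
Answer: 4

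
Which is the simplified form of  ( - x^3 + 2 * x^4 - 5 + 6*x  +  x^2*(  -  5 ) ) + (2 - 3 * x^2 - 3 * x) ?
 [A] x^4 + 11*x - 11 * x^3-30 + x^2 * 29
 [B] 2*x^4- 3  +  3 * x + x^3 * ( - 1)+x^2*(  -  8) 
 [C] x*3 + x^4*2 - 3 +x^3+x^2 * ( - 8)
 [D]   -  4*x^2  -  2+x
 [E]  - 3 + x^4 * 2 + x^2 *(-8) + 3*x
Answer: B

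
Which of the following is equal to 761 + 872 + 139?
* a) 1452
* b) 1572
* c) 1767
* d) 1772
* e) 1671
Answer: d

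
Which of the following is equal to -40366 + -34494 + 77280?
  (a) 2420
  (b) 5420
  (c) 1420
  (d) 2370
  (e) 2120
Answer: a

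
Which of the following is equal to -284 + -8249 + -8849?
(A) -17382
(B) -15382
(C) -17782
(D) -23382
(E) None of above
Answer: A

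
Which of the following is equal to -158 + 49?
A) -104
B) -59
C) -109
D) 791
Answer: C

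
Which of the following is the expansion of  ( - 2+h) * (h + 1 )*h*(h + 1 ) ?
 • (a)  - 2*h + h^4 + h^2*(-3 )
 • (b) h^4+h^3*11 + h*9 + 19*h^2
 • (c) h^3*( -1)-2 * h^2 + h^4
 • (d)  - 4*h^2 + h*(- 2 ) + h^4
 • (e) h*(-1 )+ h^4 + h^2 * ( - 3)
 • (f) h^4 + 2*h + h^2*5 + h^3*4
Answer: a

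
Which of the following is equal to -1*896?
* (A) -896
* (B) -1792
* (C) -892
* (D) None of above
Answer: A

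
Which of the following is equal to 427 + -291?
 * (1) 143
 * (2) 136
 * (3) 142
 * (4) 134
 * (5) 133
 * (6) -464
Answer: 2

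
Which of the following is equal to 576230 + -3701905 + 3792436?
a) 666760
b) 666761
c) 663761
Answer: b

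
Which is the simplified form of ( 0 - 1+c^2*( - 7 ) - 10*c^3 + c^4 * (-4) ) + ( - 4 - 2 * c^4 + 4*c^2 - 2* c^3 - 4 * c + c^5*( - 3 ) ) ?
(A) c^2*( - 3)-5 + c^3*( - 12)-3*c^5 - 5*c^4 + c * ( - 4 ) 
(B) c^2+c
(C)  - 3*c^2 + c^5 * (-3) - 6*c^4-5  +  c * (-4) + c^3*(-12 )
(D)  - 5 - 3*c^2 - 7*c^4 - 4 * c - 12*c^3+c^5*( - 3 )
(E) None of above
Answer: C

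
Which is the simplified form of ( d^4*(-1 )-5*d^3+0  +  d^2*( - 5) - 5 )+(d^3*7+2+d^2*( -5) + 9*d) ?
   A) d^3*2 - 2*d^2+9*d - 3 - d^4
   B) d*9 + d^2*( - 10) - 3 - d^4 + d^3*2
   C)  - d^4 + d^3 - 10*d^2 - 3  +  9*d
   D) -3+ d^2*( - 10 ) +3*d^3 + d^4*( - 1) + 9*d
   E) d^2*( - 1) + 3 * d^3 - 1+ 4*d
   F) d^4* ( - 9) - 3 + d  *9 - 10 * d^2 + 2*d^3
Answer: B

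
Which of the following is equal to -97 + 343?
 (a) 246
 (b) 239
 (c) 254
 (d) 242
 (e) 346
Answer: a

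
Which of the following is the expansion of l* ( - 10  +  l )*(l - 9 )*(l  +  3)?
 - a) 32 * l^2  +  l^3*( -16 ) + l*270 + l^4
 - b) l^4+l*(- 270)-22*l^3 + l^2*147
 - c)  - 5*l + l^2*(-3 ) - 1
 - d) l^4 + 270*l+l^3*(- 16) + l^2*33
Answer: d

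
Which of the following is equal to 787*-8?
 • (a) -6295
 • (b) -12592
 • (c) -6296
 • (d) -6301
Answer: c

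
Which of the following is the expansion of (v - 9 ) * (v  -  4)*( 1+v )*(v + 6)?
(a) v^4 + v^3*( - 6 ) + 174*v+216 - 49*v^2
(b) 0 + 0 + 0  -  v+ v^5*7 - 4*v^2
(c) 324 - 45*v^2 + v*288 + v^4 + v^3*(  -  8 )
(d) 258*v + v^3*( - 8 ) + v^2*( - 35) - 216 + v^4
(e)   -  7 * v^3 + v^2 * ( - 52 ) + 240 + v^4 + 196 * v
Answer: a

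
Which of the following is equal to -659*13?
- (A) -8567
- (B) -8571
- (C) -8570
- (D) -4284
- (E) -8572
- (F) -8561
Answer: A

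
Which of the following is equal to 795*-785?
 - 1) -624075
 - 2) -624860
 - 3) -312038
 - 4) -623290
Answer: 1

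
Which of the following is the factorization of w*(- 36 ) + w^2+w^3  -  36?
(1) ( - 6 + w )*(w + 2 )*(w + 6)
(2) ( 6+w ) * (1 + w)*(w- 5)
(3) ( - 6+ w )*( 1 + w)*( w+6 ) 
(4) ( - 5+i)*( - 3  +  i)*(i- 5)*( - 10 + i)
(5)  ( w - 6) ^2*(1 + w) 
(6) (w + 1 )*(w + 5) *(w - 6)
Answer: 3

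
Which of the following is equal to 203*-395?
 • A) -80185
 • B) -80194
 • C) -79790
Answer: A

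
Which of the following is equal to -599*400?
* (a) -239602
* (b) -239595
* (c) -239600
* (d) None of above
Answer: c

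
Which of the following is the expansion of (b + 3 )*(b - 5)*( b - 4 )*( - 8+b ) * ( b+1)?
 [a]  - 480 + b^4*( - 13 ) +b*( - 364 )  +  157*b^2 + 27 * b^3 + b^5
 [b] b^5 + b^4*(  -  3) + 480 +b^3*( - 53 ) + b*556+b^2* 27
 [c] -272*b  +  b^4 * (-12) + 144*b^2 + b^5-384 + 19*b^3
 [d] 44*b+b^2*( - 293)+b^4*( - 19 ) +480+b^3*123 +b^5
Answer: a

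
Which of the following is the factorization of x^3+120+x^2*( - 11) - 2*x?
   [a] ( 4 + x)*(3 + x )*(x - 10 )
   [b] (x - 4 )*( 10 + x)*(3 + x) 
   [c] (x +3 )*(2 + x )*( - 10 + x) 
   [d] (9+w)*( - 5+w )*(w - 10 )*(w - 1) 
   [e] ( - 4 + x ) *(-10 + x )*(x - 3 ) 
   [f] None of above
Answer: f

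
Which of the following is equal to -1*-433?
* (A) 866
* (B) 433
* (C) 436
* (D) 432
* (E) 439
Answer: B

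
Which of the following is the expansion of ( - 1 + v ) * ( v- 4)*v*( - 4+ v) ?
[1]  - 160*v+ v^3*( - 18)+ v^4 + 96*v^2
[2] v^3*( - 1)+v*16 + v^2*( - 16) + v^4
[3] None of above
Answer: 3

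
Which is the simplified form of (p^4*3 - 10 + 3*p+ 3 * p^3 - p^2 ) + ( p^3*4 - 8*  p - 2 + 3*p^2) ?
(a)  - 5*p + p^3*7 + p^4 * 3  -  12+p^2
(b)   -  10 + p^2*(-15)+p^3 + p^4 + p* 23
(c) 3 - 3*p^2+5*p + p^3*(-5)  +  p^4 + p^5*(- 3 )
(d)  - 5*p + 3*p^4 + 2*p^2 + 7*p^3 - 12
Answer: d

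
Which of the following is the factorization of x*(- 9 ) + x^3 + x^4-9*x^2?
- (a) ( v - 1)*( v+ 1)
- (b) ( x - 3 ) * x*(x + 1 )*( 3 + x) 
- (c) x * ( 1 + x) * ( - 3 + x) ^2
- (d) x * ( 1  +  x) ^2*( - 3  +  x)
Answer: b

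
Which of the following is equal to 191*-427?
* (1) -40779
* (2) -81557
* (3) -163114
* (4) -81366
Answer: 2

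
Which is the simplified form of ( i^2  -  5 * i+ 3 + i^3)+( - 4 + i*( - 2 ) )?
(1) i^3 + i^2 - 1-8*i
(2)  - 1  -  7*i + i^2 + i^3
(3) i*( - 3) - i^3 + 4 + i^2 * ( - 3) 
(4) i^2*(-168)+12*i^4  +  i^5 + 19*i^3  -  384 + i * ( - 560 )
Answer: 2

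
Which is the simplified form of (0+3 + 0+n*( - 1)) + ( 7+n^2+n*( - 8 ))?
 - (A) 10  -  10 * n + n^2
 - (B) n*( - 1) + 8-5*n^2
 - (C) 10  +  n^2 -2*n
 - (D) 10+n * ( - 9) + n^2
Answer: D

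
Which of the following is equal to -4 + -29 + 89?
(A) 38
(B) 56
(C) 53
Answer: B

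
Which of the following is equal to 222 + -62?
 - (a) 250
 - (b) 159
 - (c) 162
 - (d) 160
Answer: d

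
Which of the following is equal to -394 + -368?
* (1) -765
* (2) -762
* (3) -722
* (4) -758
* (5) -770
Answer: 2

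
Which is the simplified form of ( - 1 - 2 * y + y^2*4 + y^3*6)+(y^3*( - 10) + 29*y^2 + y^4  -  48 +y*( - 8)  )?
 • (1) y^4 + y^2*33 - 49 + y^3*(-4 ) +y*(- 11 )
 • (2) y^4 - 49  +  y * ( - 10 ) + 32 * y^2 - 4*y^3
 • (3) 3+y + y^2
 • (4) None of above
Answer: 4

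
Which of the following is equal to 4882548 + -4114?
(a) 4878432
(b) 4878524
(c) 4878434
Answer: c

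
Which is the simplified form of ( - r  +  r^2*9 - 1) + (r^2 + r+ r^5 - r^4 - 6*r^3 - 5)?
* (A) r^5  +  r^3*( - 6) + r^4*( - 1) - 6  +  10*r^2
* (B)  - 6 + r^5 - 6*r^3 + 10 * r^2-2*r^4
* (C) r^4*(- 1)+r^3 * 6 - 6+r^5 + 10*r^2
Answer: A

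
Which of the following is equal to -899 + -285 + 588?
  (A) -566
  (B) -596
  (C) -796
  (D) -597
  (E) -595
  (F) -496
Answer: B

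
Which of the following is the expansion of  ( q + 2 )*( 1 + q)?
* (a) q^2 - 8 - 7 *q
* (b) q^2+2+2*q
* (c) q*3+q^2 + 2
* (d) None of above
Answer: c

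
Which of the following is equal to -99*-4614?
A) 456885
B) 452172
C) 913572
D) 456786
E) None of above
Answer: D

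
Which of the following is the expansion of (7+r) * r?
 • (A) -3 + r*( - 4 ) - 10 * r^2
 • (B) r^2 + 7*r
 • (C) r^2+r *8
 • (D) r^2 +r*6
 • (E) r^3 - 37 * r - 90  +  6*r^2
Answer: B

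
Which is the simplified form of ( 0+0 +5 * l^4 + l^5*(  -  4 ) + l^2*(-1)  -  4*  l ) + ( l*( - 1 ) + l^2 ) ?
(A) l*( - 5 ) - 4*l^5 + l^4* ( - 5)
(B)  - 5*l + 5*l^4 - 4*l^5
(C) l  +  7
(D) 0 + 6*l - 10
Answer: B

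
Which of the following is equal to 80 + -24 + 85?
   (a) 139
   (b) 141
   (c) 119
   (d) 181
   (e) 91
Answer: b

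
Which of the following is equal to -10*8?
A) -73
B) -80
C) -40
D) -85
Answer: B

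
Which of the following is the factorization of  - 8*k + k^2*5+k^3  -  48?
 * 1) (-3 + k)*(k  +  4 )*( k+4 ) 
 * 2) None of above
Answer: 1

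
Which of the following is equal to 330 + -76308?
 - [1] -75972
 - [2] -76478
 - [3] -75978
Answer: 3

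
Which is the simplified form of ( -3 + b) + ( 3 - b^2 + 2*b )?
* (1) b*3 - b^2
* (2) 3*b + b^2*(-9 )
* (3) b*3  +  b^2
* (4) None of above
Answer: 1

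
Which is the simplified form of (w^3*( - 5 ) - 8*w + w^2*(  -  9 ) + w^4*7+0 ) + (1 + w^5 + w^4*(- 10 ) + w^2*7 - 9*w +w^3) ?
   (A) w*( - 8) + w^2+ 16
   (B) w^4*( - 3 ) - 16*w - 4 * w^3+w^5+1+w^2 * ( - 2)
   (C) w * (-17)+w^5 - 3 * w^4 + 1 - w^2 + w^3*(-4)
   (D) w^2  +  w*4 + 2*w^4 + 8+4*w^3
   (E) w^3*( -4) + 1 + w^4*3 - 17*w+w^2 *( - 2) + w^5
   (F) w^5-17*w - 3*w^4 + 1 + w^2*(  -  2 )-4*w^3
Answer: F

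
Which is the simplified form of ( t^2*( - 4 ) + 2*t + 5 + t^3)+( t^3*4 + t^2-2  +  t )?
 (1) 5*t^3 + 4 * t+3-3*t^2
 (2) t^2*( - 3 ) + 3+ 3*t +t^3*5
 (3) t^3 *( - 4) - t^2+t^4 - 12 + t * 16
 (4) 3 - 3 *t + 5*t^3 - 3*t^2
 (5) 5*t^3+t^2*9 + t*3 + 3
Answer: 2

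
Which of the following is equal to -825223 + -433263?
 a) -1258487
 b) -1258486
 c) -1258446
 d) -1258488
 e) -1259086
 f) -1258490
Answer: b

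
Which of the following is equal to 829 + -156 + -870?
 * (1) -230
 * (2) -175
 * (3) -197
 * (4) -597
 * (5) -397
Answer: 3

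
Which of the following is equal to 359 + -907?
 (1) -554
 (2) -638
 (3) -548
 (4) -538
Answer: 3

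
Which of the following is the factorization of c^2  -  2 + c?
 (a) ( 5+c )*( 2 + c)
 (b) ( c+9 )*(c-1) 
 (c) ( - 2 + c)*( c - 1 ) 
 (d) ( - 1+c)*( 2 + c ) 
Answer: d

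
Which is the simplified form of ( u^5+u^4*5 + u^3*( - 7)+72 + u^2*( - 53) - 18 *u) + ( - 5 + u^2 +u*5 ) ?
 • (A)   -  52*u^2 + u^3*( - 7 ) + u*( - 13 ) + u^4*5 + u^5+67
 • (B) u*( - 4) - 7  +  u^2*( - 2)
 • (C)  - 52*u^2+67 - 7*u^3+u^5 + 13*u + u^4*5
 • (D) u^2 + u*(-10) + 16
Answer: A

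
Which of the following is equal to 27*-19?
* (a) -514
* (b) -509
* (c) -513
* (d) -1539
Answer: c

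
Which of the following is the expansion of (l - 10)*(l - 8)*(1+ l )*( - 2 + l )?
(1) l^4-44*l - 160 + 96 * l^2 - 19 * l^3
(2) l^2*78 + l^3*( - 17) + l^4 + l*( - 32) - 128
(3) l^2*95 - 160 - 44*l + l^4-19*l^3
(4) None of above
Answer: 1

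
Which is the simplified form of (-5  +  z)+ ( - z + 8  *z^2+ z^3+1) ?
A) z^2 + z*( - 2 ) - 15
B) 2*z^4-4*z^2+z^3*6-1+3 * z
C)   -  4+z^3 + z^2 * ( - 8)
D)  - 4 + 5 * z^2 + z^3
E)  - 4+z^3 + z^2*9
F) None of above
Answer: F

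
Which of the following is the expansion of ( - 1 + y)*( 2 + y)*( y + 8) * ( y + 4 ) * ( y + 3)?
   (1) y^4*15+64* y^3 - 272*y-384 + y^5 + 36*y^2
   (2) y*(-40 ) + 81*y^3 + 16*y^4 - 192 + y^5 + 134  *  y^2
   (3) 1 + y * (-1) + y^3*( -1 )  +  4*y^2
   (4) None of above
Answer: 2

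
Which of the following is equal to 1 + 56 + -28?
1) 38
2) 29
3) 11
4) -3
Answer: 2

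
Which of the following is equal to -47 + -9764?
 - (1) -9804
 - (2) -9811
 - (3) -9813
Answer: 2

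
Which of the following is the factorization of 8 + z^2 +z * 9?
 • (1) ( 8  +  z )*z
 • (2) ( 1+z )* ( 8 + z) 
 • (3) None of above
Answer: 2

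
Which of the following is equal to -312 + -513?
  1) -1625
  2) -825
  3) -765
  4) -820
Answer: 2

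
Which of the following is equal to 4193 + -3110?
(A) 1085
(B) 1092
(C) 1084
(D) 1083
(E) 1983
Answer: D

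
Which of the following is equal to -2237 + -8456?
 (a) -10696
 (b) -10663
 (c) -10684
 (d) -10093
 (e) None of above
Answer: e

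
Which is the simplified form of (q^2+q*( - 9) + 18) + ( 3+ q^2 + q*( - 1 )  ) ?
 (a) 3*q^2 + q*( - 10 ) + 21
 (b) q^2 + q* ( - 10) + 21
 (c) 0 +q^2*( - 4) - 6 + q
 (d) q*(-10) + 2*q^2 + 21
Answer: d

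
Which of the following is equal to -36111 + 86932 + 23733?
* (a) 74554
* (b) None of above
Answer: a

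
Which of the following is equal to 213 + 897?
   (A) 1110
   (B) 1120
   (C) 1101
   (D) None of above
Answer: A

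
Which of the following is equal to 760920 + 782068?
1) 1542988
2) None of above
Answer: 1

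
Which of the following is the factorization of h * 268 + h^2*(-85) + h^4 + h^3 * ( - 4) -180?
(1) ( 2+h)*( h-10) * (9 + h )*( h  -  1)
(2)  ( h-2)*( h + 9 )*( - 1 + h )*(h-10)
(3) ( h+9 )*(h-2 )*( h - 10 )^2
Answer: 2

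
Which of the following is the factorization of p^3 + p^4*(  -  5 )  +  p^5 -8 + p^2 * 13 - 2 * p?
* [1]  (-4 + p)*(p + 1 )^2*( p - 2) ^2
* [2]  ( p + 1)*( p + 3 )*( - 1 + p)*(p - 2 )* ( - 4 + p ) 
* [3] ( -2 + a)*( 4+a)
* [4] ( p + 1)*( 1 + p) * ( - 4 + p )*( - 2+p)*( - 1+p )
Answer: 4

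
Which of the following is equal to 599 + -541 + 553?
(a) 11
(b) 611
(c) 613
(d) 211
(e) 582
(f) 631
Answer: b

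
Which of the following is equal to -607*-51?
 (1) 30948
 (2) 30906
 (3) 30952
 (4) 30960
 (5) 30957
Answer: 5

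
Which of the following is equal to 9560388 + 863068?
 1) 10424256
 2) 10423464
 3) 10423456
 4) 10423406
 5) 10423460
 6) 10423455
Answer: 3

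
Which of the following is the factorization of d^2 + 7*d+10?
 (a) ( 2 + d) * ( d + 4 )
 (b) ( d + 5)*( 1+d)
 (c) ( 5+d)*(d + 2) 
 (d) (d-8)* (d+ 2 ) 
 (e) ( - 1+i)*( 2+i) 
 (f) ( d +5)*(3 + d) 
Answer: c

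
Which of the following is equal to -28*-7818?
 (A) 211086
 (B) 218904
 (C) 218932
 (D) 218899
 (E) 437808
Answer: B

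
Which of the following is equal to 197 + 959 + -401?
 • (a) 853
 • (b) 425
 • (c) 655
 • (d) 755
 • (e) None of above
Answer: d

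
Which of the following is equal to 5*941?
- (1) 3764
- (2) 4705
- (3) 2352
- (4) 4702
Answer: 2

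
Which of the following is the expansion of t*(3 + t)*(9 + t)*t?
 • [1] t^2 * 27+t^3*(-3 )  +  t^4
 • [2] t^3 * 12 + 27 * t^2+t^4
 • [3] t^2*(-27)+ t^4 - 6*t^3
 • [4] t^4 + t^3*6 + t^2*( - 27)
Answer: 2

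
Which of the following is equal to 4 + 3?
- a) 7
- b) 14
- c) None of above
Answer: a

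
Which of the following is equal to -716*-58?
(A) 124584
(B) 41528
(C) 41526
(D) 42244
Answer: B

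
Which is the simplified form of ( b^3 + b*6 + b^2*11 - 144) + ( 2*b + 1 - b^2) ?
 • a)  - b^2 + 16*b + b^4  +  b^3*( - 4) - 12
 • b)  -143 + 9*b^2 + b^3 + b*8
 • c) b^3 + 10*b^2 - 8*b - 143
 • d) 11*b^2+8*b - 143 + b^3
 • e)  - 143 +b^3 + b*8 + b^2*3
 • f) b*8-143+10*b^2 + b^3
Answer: f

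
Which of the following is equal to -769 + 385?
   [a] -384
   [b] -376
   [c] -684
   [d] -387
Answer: a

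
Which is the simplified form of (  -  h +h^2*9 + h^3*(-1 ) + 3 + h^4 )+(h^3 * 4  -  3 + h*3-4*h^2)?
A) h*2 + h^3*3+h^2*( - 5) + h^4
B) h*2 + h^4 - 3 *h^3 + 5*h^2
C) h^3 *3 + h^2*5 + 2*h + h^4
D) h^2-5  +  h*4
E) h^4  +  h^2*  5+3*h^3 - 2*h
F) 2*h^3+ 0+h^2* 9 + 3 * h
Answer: C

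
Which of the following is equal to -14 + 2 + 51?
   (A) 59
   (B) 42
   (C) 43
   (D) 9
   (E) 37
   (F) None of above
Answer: F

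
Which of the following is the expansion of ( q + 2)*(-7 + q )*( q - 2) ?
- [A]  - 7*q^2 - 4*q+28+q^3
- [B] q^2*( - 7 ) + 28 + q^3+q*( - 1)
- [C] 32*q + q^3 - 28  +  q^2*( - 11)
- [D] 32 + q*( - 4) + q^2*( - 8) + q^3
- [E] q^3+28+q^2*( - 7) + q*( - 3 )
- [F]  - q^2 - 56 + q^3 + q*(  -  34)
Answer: A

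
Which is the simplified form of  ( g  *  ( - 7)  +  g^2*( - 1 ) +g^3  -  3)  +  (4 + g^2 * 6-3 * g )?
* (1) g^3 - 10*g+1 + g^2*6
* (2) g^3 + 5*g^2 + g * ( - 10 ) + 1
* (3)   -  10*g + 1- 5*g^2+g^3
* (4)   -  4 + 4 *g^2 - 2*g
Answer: 2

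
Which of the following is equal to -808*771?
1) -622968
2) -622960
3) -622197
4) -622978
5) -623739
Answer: 1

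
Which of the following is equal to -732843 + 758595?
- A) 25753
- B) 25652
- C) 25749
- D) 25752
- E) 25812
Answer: D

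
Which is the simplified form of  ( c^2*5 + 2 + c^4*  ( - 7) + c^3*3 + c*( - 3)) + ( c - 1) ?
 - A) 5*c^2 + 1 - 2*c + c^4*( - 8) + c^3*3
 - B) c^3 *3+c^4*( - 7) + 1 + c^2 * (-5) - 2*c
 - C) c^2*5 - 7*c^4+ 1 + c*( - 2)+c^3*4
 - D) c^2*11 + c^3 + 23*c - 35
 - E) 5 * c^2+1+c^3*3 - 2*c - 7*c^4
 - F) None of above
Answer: E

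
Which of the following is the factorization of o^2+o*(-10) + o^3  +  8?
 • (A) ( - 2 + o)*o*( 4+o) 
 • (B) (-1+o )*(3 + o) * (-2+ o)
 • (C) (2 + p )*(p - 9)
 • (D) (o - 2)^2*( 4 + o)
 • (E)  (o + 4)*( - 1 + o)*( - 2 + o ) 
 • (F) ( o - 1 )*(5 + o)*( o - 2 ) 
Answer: E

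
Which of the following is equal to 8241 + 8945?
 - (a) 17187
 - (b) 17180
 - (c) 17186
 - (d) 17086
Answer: c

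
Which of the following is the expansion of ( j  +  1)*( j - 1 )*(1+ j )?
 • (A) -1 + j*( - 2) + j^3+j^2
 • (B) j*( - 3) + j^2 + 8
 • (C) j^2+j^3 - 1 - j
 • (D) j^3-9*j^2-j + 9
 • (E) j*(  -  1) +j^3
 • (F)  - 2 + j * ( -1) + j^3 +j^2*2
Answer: C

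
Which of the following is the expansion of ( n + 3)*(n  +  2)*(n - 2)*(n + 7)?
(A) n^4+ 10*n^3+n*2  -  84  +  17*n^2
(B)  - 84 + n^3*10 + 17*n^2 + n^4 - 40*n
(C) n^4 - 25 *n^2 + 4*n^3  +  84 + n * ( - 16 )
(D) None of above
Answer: B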